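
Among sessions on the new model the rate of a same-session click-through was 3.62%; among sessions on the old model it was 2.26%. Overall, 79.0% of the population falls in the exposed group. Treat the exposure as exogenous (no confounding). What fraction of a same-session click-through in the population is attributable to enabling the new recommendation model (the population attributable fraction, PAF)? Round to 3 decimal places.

PAF ≈ 0.322

p₁ = 0.0362, p₀ = 0.0226.
Overall risk P(Y=1) = π·p₁ + (1−π)·p₀ = 0.79×0.0362 + 0.21×0.0226 = 0.033344.
Under exogeneity, PAF = [P(Y=1) − p₀] / P(Y=1).
PAF = (0.033344 − 0.0226) / 0.033344 ≈ 0.3222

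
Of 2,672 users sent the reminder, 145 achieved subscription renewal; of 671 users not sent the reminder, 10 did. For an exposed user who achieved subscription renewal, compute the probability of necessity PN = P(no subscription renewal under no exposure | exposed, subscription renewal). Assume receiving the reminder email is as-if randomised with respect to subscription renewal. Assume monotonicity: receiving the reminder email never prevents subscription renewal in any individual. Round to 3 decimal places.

PN ≈ 0.725

p₁ = P(outcome | exposed) = 145/2672 = 0.054266
p₀ = P(outcome | unexposed) = 10/671 = 0.014903
Under exogeneity and monotonicity, PN = (p₁ − p₀) / p₁.
PN = (0.054266 − 0.014903) / 0.054266 = 0.039363 / 0.054266 ≈ 0.7254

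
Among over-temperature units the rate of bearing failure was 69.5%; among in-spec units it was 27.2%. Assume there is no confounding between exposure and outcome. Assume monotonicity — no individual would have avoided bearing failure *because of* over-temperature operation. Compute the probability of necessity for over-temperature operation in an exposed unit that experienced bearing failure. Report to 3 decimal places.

p₁ = 0.695, p₀ = 0.272.
Under exogeneity and monotonicity, PN = (p₁ − p₀) / p₁.
PN = (0.695 − 0.272) / 0.695 = 0.423 / 0.695 ≈ 0.6086

PN ≈ 0.609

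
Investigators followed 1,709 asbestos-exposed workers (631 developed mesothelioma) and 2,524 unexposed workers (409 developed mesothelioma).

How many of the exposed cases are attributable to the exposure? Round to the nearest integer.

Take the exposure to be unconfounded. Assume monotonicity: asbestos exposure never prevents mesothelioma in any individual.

about 354 cases

p₁ = P(outcome | exposed) = 631/1709 = 0.36922
p₀ = P(outcome | unexposed) = 409/2524 = 0.16204
PN = (p₁ − p₀)/p₁ = (0.36922 − 0.16204) / 0.36922 ≈ 0.56112.
Attributable cases ≈ PN × (exposed cases) = 0.56112 × 631 ≈ 354.07.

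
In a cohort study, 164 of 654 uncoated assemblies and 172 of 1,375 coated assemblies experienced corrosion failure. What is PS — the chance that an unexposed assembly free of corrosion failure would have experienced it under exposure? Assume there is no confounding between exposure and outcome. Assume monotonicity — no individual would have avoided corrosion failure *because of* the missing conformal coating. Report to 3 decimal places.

p₁ = P(outcome | exposed) = 164/654 = 0.25076
p₀ = P(outcome | unexposed) = 172/1375 = 0.12509
Under exogeneity and monotonicity, PS = (p₁ − p₀) / (1 − p₀).
PS = (0.25076 − 0.12509) / (1 − 0.12509) = 0.12567 / 0.87491 ≈ 0.1436

PS ≈ 0.144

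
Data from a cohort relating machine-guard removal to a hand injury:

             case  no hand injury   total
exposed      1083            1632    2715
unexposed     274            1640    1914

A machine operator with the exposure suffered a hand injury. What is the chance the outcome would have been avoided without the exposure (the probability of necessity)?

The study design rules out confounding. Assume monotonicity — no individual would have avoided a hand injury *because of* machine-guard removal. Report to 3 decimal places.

p₁ = P(outcome | exposed) = 1083/2715 = 0.3989
p₀ = P(outcome | unexposed) = 274/1914 = 0.14316
Under exogeneity and monotonicity, PN = (p₁ − p₀) / p₁.
PN = (0.3989 − 0.14316) / 0.3989 = 0.25574 / 0.3989 ≈ 0.6411

PN ≈ 0.641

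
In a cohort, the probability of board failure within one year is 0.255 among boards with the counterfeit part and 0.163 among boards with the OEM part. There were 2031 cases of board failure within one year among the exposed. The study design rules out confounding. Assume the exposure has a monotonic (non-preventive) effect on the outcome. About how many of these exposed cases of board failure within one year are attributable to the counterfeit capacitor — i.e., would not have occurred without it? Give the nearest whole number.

about 733 cases

Let p₁ = 0.255, p₀ = 0.163.
PN = (p₁ − p₀)/p₁ = (0.255 − 0.163) / 0.255 ≈ 0.36078.
Attributable cases ≈ PN × (exposed cases) = 0.36078 × 2031 ≈ 732.75.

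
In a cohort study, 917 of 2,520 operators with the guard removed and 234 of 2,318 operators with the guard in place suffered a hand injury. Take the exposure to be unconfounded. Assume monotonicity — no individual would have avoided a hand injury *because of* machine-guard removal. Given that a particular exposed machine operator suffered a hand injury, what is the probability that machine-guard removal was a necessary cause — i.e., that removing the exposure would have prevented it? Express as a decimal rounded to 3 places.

PN ≈ 0.723

p₁ = P(outcome | exposed) = 917/2520 = 0.36389
p₀ = P(outcome | unexposed) = 234/2318 = 0.10095
Under exogeneity and monotonicity, PN = (p₁ − p₀) / p₁.
PN = (0.36389 − 0.10095) / 0.36389 = 0.26294 / 0.36389 ≈ 0.7226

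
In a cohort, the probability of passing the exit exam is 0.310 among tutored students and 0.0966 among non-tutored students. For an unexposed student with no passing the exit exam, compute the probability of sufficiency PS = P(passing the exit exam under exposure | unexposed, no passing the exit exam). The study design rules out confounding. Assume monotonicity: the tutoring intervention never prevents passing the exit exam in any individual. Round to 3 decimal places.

Let p₁ = 0.31, p₀ = 0.0966.
Under exogeneity and monotonicity, PS = (p₁ − p₀) / (1 − p₀).
PS = (0.31 − 0.0966) / (1 − 0.0966) = 0.2134 / 0.9034 ≈ 0.2362

PS ≈ 0.236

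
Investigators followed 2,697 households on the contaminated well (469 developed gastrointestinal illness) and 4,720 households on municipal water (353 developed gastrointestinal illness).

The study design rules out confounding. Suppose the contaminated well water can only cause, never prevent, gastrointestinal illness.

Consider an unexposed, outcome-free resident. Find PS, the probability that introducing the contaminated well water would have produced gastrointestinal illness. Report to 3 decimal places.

p₁ = P(outcome | exposed) = 469/2697 = 0.1739
p₀ = P(outcome | unexposed) = 353/4720 = 0.074788
Under exogeneity and monotonicity, PS = (p₁ − p₀) / (1 − p₀).
PS = (0.1739 − 0.074788) / (1 − 0.074788) = 0.099109 / 0.92521 ≈ 0.1071

PS ≈ 0.107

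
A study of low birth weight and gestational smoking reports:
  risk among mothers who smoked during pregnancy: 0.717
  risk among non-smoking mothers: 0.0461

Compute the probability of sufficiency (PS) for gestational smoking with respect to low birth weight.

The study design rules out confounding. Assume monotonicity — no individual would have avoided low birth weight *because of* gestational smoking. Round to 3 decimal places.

Let p₁ = 0.717, p₀ = 0.0461.
Under exogeneity and monotonicity, PS = (p₁ − p₀) / (1 − p₀).
PS = (0.717 − 0.0461) / (1 − 0.0461) = 0.6709 / 0.9539 ≈ 0.7033

PS ≈ 0.703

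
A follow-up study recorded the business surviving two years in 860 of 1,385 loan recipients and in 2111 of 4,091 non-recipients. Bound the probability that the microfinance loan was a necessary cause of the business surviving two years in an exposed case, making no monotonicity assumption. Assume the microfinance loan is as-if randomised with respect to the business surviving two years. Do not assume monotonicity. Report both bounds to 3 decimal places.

0.169 ≤ PN ≤ 0.779

p₁ = P(outcome | exposed) = 860/1385 = 0.62094
p₀ = P(outcome | unexposed) = 2111/4091 = 0.51601
Under exogeneity alone the bounds on PN are max{0,(p₁−p₀)/p₁} ≤ PN ≤ min{1,(1−p₀)/p₁}.
  lower = (p₁ − p₀)/p₁ = 0.10493 / 0.62094 ≈ 0.1690
  upper = min{1, (1 − p₀)/p₁} = 0.48399 / 0.62094 ≈ 0.7794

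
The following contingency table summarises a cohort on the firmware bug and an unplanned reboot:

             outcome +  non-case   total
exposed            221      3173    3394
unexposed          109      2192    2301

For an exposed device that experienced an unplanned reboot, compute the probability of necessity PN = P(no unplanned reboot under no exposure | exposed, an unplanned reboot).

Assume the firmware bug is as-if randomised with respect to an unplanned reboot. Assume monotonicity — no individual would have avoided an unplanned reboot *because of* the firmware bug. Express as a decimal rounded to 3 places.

PN ≈ 0.273

p₁ = P(outcome | exposed) = 221/3394 = 0.065115
p₀ = P(outcome | unexposed) = 109/2301 = 0.047371
Under exogeneity and monotonicity, PN = (p₁ − p₀) / p₁.
PN = (0.065115 − 0.047371) / 0.065115 = 0.017744 / 0.065115 ≈ 0.2725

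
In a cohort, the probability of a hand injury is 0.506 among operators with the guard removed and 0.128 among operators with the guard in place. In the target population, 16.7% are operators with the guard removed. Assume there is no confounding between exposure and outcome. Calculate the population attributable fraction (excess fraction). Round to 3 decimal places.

PAF ≈ 0.330

Let p₁ = 0.506, p₀ = 0.128.
Overall risk P(Y=1) = π·p₁ + (1−π)·p₀ = 0.167×0.506 + 0.833×0.128 = 0.19113.
Under exogeneity, PAF = [P(Y=1) − p₀] / P(Y=1).
PAF = (0.19113 − 0.128) / 0.19113 ≈ 0.3303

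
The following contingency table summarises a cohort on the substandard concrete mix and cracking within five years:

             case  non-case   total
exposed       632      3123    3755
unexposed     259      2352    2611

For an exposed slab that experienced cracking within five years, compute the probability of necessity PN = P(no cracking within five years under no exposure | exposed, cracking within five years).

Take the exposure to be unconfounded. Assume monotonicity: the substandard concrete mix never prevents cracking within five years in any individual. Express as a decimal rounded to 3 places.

p₁ = P(outcome | exposed) = 632/3755 = 0.16831
p₀ = P(outcome | unexposed) = 259/2611 = 0.099196
Under exogeneity and monotonicity, PN = (p₁ − p₀)/p₁.
PN = (0.16831 − 0.099196) / 0.16831 ≈ 0.4106

PN ≈ 0.411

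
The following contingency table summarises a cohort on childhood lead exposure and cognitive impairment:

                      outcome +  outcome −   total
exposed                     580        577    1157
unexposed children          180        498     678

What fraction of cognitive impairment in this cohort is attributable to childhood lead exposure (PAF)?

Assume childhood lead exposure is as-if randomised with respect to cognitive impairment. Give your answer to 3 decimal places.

p₁ = P(outcome | exposed) = 580/1157 = 0.5013
p₀ = P(outcome | unexposed) = 180/678 = 0.26549
Exposure prevalence π = 1157/1835 = 0.63052; overall risk P(Y=1) = 0.41417.
Under exogeneity, PAF = [P(Y=1) − p₀]/P(Y=1).
PAF = (0.41417 − 0.26549) / 0.41417 ≈ 0.3590

PAF ≈ 0.359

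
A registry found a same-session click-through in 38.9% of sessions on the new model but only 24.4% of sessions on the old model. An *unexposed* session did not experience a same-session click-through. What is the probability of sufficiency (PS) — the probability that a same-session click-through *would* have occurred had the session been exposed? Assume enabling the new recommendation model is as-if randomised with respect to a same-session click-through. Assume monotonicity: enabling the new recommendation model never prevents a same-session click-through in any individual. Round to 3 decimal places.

PS ≈ 0.192

p₁ = 0.389, p₀ = 0.244.
Under exogeneity and monotonicity, PS = (p₁ − p₀) / (1 − p₀).
PS = (0.389 − 0.244) / (1 − 0.244) = 0.145 / 0.756 ≈ 0.1918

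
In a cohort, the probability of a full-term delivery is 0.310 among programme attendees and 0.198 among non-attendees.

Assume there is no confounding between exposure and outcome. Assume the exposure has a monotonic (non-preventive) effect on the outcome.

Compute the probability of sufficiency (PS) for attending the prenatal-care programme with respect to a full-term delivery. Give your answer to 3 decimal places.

Let p₁ = 0.31, p₀ = 0.198.
Under exogeneity and monotonicity, PS = (p₁ − p₀) / (1 − p₀).
PS = (0.31 − 0.198) / (1 − 0.198) = 0.112 / 0.802 ≈ 0.1397

PS ≈ 0.140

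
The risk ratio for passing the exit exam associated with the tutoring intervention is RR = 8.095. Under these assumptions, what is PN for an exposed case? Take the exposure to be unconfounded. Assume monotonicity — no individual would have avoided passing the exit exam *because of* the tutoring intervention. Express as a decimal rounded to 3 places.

PN ≈ 0.876

Under exogeneity and monotonicity, PN = (RR − 1) / RR = 1 − 1/RR.
PN = (8.095 − 1) / 8.095 = 7.095 / 8.095 ≈ 0.8765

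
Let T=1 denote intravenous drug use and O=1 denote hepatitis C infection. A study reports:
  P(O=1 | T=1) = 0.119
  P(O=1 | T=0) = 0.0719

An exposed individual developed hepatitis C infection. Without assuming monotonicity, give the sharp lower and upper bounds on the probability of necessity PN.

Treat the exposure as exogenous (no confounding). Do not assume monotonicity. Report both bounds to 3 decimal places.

Let p₁ = 0.119, p₀ = 0.0719.
Under exogeneity alone the bounds on PN are max{0,(p₁−p₀)/p₁} ≤ PN ≤ min{1,(1−p₀)/p₁}.
  lower = (p₁ − p₀)/p₁ = 0.0471 / 0.119 ≈ 0.3958
  upper = min{1, (1 − p₀)/p₁} = 0.9281 / 0.119 ≈ 7.7992 → capped at 1

0.396 ≤ PN ≤ 1.000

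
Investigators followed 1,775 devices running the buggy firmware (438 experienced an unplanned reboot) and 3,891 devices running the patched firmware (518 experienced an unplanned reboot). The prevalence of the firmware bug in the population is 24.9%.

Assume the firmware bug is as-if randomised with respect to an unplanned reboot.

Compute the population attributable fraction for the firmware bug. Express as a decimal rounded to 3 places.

PAF ≈ 0.175

p₁ = P(outcome | exposed) = 438/1775 = 0.24676
p₀ = P(outcome | unexposed) = 518/3891 = 0.13313
Overall risk P(Y=1) = π·p₁ + (1−π)·p₀ = 0.249×0.24676 + 0.751×0.13313 = 0.16142.
Under exogeneity, PAF = [P(Y=1) − p₀] / P(Y=1).
PAF = (0.16142 − 0.13313) / 0.16142 ≈ 0.1753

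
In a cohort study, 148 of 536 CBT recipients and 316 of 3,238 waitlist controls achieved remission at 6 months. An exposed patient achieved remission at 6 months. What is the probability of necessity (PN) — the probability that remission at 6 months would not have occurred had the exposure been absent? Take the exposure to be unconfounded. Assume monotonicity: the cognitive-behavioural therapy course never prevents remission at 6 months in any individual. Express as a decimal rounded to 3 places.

PN ≈ 0.647

p₁ = P(outcome | exposed) = 148/536 = 0.27612
p₀ = P(outcome | unexposed) = 316/3238 = 0.097591
Under exogeneity and monotonicity, PN = (p₁ − p₀) / p₁.
PN = (0.27612 − 0.097591) / 0.27612 = 0.17853 / 0.27612 ≈ 0.6466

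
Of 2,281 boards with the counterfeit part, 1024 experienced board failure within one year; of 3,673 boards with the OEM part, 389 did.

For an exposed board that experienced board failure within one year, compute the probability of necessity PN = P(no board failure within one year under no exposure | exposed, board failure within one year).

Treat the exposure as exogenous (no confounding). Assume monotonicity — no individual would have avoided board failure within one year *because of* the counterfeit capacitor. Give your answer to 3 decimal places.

p₁ = P(outcome | exposed) = 1024/2281 = 0.44893
p₀ = P(outcome | unexposed) = 389/3673 = 0.10591
Under exogeneity and monotonicity, PN = (p₁ − p₀) / p₁.
PN = (0.44893 − 0.10591) / 0.44893 = 0.34302 / 0.44893 ≈ 0.7641

PN ≈ 0.764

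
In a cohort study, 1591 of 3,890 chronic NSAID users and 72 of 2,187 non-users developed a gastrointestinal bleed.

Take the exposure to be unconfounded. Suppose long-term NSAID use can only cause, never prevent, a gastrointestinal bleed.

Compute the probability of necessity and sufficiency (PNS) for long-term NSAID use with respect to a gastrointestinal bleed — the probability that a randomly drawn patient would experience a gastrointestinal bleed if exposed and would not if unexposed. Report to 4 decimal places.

PNS ≈ 0.3761

p₁ = P(outcome | exposed) = 1591/3890 = 0.409
p₀ = P(outcome | unexposed) = 72/2187 = 0.032922
Under exogeneity and monotonicity, PNS = p₁ − p₀.
PNS = 0.409 − 0.032922 = 0.37608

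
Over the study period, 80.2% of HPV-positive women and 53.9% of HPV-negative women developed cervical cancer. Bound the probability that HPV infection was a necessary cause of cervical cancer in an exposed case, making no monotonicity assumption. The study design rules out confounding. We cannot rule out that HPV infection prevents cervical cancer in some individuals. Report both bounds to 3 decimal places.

0.328 ≤ PN ≤ 0.575

p₁ = 0.802, p₀ = 0.539.
Under exogeneity alone the bounds on PN are max{0,(p₁−p₀)/p₁} ≤ PN ≤ min{1,(1−p₀)/p₁}.
  lower = (p₁ − p₀)/p₁ = 0.263 / 0.802 ≈ 0.3279
  upper = min{1, (1 − p₀)/p₁} = 0.461 / 0.802 ≈ 0.5748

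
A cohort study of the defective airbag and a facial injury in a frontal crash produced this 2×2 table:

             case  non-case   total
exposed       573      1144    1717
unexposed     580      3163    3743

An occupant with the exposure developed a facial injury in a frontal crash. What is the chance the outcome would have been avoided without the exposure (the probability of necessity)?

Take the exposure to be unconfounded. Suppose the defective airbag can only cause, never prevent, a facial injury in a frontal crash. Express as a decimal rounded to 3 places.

PN ≈ 0.536

p₁ = P(outcome | exposed) = 573/1717 = 0.33372
p₀ = P(outcome | unexposed) = 580/3743 = 0.15496
Under exogeneity and monotonicity, PN = (p₁ − p₀)/p₁.
PN = (0.33372 − 0.15496) / 0.33372 ≈ 0.5357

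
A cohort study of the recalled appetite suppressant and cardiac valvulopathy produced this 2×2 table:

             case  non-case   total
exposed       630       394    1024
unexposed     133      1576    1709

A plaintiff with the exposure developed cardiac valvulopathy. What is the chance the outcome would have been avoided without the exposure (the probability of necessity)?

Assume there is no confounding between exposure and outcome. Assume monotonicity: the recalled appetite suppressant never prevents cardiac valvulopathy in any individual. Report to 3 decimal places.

p₁ = P(outcome | exposed) = 630/1024 = 0.61523
p₀ = P(outcome | unexposed) = 133/1709 = 0.077823
Under exogeneity and monotonicity, PN = (p₁ − p₀)/p₁.
PN = (0.61523 − 0.077823) / 0.61523 ≈ 0.8735

PN ≈ 0.874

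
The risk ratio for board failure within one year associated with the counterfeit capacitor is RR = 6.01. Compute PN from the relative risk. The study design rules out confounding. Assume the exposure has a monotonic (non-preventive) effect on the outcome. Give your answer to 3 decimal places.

Under exogeneity and monotonicity, PN = (RR − 1) / RR = 1 − 1/RR.
PN = (6.01 − 1) / 6.01 = 5.01 / 6.01 ≈ 0.8336

PN ≈ 0.834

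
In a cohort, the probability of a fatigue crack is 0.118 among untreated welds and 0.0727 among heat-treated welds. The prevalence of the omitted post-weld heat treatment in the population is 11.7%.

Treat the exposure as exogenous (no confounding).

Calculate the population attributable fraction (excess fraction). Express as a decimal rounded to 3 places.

PAF ≈ 0.068

Let p₁ = 0.118, p₀ = 0.0727.
Overall risk P(Y=1) = π·p₁ + (1−π)·p₀ = 0.117×0.118 + 0.883×0.0727 = 0.078.
Under exogeneity, PAF = [P(Y=1) − p₀] / P(Y=1).
PAF = (0.078 − 0.0727) / 0.078 ≈ 0.0679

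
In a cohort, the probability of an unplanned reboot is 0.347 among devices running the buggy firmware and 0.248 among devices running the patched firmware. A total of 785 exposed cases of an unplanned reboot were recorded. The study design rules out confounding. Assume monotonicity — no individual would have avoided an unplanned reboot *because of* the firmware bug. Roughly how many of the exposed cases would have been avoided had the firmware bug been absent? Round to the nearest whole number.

Let p₁ = 0.347, p₀ = 0.248.
PN = (p₁ − p₀)/p₁ = (0.347 − 0.248) / 0.347 ≈ 0.28530.
Attributable cases ≈ PN × (exposed cases) = 0.28530 × 785 ≈ 223.96.

about 224 cases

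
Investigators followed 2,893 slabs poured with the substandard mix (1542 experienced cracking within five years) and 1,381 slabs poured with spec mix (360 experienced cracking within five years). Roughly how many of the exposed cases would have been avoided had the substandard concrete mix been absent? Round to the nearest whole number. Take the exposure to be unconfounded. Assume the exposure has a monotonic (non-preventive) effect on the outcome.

about 788 cases

p₁ = P(outcome | exposed) = 1542/2893 = 0.53301
p₀ = P(outcome | unexposed) = 360/1381 = 0.26068
PN = (p₁ − p₀)/p₁ = (0.53301 − 0.26068) / 0.53301 ≈ 0.51093.
Attributable cases ≈ PN × (exposed cases) = 0.51093 × 1542 ≈ 787.85.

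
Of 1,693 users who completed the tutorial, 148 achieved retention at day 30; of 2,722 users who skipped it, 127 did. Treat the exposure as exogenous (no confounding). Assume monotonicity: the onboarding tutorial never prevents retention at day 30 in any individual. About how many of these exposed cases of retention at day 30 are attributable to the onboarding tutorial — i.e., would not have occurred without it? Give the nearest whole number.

p₁ = P(outcome | exposed) = 148/1693 = 0.087419
p₀ = P(outcome | unexposed) = 127/2722 = 0.046657
PN = (p₁ − p₀)/p₁ = (0.087419 − 0.046657) / 0.087419 ≈ 0.46628.
Attributable cases ≈ PN × (exposed cases) = 0.46628 × 148 ≈ 69.01.

about 69 cases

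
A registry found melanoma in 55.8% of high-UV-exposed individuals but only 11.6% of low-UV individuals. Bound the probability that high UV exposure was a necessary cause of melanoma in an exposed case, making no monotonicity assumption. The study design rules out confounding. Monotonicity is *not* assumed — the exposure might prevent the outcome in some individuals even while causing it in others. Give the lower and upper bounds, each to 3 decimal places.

0.792 ≤ PN ≤ 1.000

p₁ = 0.558, p₀ = 0.116.
Under exogeneity alone the bounds on PN are max{0,(p₁−p₀)/p₁} ≤ PN ≤ min{1,(1−p₀)/p₁}.
  lower = (p₁ − p₀)/p₁ = 0.442 / 0.558 ≈ 0.7921
  upper = min{1, (1 − p₀)/p₁} = 0.884 / 0.558 ≈ 1.5842 → capped at 1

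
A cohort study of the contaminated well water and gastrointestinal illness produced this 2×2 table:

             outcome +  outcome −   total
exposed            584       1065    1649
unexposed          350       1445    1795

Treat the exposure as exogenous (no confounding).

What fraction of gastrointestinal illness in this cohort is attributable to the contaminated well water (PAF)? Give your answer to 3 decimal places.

PAF ≈ 0.281

p₁ = P(outcome | exposed) = 584/1649 = 0.35415
p₀ = P(outcome | unexposed) = 350/1795 = 0.19499
Exposure prevalence π = 1649/3444 = 0.4788; overall risk P(Y=1) = 0.2712.
Under exogeneity, PAF = [P(Y=1) − p₀]/P(Y=1).
PAF = (0.2712 − 0.19499) / 0.2712 ≈ 0.2810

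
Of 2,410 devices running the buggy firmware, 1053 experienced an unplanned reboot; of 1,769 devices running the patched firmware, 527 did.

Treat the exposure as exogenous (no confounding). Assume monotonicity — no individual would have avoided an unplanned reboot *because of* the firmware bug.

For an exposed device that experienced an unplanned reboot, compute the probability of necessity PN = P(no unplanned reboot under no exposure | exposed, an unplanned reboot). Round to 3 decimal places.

p₁ = P(outcome | exposed) = 1053/2410 = 0.43693
p₀ = P(outcome | unexposed) = 527/1769 = 0.29791
Under exogeneity and monotonicity, PN = (p₁ − p₀) / p₁.
PN = (0.43693 − 0.29791) / 0.43693 = 0.13902 / 0.43693 ≈ 0.3182

PN ≈ 0.318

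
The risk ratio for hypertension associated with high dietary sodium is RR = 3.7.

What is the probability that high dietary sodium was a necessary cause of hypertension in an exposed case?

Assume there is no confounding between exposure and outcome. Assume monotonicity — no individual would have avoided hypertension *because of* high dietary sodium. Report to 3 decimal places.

Under exogeneity and monotonicity, PN = (RR − 1) / RR = 1 − 1/RR.
PN = (3.7 − 1) / 3.7 = 2.7 / 3.7 ≈ 0.7297

PN ≈ 0.730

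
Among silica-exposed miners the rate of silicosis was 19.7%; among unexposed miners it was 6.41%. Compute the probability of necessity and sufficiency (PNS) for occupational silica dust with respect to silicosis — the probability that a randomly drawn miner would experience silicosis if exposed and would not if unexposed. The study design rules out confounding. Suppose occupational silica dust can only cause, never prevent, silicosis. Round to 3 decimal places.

p₁ = 0.197, p₀ = 0.0641.
Under exogeneity and monotonicity, PNS = p₁ − p₀.
PNS = 0.197 − 0.0641 = 0.1329

PNS ≈ 0.133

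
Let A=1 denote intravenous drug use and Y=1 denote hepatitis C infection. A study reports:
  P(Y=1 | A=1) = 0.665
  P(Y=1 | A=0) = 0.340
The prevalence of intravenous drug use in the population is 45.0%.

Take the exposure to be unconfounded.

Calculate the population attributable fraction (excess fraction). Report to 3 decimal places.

PAF ≈ 0.301

Let p₁ = 0.665, p₀ = 0.34.
Overall risk P(Y=1) = π·p₁ + (1−π)·p₀ = 0.45×0.665 + 0.55×0.34 = 0.48625.
Under exogeneity, PAF = [P(Y=1) − p₀] / P(Y=1).
PAF = (0.48625 − 0.34) / 0.48625 ≈ 0.3008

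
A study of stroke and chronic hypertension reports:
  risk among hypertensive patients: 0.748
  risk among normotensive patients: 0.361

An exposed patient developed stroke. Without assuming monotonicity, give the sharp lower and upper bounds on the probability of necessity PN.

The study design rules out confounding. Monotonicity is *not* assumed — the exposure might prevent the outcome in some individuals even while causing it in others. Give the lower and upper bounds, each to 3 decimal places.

0.517 ≤ PN ≤ 0.854

Let p₁ = 0.748, p₀ = 0.361.
Under exogeneity alone the bounds on PN are max{0,(p₁−p₀)/p₁} ≤ PN ≤ min{1,(1−p₀)/p₁}.
  lower = (p₁ − p₀)/p₁ = 0.387 / 0.748 ≈ 0.5174
  upper = min{1, (1 − p₀)/p₁} = 0.639 / 0.748 ≈ 0.8543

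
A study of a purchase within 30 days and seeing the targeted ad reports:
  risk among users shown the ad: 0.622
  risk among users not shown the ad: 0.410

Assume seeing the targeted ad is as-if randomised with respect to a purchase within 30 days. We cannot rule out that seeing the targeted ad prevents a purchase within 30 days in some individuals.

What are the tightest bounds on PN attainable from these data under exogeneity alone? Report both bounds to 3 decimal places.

0.341 ≤ PN ≤ 0.949

Let p₁ = 0.622, p₀ = 0.41.
Under exogeneity alone the bounds on PN are max{0,(p₁−p₀)/p₁} ≤ PN ≤ min{1,(1−p₀)/p₁}.
  lower = (p₁ − p₀)/p₁ = 0.212 / 0.622 ≈ 0.3408
  upper = min{1, (1 − p₀)/p₁} = 0.59 / 0.622 ≈ 0.9486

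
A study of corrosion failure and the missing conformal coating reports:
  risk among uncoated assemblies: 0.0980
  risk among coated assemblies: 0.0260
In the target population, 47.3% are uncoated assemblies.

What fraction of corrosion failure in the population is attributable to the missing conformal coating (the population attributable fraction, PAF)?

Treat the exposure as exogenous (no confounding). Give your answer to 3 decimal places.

PAF ≈ 0.567

Let p₁ = 0.098, p₀ = 0.026.
Overall risk P(Y=1) = π·p₁ + (1−π)·p₀ = 0.473×0.098 + 0.527×0.026 = 0.060056.
Under exogeneity, PAF = [P(Y=1) − p₀] / P(Y=1).
PAF = (0.060056 − 0.026) / 0.060056 ≈ 0.5671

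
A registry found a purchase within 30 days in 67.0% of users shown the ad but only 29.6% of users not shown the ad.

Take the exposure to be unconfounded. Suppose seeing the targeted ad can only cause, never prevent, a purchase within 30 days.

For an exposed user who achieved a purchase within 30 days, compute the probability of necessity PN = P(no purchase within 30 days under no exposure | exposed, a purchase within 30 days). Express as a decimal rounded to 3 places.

PN ≈ 0.558

p₁ = 0.67, p₀ = 0.296.
Under exogeneity and monotonicity, PN = (p₁ − p₀) / p₁.
PN = (0.67 − 0.296) / 0.67 = 0.374 / 0.67 ≈ 0.5582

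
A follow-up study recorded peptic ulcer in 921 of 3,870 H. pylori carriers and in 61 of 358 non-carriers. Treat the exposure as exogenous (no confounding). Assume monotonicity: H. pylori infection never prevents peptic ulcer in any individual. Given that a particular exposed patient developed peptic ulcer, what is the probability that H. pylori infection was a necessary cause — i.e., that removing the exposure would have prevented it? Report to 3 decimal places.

p₁ = P(outcome | exposed) = 921/3870 = 0.23798
p₀ = P(outcome | unexposed) = 61/358 = 0.17039
Under exogeneity and monotonicity, PN = (p₁ − p₀) / p₁.
PN = (0.23798 − 0.17039) / 0.23798 = 0.067593 / 0.23798 ≈ 0.2840

PN ≈ 0.284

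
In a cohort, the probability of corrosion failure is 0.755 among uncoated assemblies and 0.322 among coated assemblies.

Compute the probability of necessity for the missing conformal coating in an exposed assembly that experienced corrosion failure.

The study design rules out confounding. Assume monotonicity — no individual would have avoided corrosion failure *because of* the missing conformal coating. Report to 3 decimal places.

Let p₁ = 0.755, p₀ = 0.322.
Under exogeneity and monotonicity, PN = (p₁ − p₀) / p₁.
PN = (0.755 − 0.322) / 0.755 = 0.433 / 0.755 ≈ 0.5735

PN ≈ 0.574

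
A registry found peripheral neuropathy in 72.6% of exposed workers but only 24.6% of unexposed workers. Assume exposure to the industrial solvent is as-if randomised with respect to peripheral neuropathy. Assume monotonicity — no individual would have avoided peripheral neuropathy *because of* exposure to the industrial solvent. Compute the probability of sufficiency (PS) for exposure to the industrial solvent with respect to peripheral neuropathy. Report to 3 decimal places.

PS ≈ 0.637

p₁ = 0.726, p₀ = 0.246.
Under exogeneity and monotonicity, PS = (p₁ − p₀) / (1 − p₀).
PS = (0.726 − 0.246) / (1 − 0.246) = 0.48 / 0.754 ≈ 0.6366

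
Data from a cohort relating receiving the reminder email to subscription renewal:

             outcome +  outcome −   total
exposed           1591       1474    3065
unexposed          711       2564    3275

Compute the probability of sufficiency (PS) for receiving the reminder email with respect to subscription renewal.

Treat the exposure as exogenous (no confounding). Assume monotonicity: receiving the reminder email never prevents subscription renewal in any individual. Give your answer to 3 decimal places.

PS ≈ 0.386

p₁ = P(outcome | exposed) = 1591/3065 = 0.51909
p₀ = P(outcome | unexposed) = 711/3275 = 0.2171
Under exogeneity and monotonicity, PS = (p₁ − p₀) / (1 − p₀).
PS = (0.51909 − 0.2171) / (1 − 0.2171) = 0.30199 / 0.7829 ≈ 0.3857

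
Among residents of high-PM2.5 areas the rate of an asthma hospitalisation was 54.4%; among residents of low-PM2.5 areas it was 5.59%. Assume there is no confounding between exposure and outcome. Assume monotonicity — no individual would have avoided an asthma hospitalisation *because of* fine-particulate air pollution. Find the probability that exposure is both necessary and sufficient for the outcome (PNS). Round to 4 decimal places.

p₁ = 0.544, p₀ = 0.0559.
Under exogeneity and monotonicity, PNS = p₁ − p₀.
PNS = 0.544 − 0.0559 = 0.4881

PNS ≈ 0.4881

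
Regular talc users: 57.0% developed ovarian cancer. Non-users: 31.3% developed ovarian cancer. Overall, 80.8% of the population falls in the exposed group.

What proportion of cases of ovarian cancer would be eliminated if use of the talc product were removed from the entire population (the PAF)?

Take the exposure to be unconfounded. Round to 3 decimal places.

PAF ≈ 0.399

p₁ = 0.57, p₀ = 0.313.
Overall risk P(Y=1) = π·p₁ + (1−π)·p₀ = 0.808×0.57 + 0.192×0.313 = 0.52066.
Under exogeneity, PAF = [P(Y=1) − p₀] / P(Y=1).
PAF = (0.52066 − 0.313) / 0.52066 ≈ 0.3988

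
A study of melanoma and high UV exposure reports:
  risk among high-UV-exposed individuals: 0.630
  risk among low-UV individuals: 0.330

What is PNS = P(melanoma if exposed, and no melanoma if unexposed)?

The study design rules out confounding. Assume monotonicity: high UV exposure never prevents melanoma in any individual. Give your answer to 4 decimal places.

Let p₁ = 0.63, p₀ = 0.33.
Under exogeneity and monotonicity, PNS = p₁ − p₀.
PNS = 0.63 − 0.33 = 0.3

PNS ≈ 0.3000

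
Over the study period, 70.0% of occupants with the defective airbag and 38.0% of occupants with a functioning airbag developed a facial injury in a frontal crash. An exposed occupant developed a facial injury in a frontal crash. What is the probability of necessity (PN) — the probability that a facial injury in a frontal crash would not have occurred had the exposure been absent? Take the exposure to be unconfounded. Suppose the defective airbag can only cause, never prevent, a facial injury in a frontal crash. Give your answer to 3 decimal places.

PN ≈ 0.457

p₁ = 0.7, p₀ = 0.38.
Under exogeneity and monotonicity, PN = (p₁ − p₀) / p₁.
PN = (0.7 − 0.38) / 0.7 = 0.32 / 0.7 ≈ 0.4571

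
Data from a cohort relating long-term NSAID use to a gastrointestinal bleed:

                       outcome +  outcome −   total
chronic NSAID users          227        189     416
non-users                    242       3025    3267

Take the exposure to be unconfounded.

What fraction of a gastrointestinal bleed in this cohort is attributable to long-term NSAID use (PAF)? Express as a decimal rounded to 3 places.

p₁ = P(outcome | exposed) = 227/416 = 0.54567
p₀ = P(outcome | unexposed) = 242/3267 = 0.074074
Exposure prevalence π = 416/3683 = 0.11295; overall risk P(Y=1) = 0.12734.
Under exogeneity, PAF = [P(Y=1) − p₀]/P(Y=1).
PAF = (0.12734 − 0.074074) / 0.12734 ≈ 0.4183

PAF ≈ 0.418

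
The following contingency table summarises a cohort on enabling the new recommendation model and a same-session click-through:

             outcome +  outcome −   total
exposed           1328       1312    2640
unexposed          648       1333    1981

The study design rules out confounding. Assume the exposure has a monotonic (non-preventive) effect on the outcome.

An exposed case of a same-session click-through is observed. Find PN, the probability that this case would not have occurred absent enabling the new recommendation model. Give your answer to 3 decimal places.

PN ≈ 0.350

p₁ = P(outcome | exposed) = 1328/2640 = 0.50303
p₀ = P(outcome | unexposed) = 648/1981 = 0.32711
Under exogeneity and monotonicity, PN = (p₁ − p₀)/p₁.
PN = (0.50303 − 0.32711) / 0.50303 ≈ 0.3497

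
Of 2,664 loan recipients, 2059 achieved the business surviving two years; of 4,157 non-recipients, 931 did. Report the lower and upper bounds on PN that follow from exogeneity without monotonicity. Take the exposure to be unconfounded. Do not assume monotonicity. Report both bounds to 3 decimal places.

0.710 ≤ PN ≤ 1.000

p₁ = P(outcome | exposed) = 2059/2664 = 0.7729
p₀ = P(outcome | unexposed) = 931/4157 = 0.22396
Under exogeneity alone the bounds on PN are max{0,(p₁−p₀)/p₁} ≤ PN ≤ min{1,(1−p₀)/p₁}.
  lower = (p₁ − p₀)/p₁ = 0.54894 / 0.7729 ≈ 0.7102
  upper = min{1, (1 − p₀)/p₁} = 0.77604 / 0.7729 ≈ 1.0041 → capped at 1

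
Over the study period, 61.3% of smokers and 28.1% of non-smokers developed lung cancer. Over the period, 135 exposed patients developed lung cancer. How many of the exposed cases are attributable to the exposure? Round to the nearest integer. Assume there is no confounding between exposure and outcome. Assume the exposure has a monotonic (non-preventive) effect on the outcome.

about 73 cases

p₁ = 0.613, p₀ = 0.281.
PN = (p₁ − p₀)/p₁ = (0.613 − 0.281) / 0.613 ≈ 0.54160.
Attributable cases ≈ PN × (exposed cases) = 0.54160 × 135 ≈ 73.12.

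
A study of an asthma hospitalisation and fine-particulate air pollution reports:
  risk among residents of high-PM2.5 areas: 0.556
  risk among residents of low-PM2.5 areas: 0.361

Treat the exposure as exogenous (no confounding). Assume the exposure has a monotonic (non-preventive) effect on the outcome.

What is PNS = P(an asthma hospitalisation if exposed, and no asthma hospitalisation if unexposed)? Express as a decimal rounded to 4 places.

PNS ≈ 0.1950

Let p₁ = 0.556, p₀ = 0.361.
Under exogeneity and monotonicity, PNS = p₁ − p₀.
PNS = 0.556 − 0.361 = 0.195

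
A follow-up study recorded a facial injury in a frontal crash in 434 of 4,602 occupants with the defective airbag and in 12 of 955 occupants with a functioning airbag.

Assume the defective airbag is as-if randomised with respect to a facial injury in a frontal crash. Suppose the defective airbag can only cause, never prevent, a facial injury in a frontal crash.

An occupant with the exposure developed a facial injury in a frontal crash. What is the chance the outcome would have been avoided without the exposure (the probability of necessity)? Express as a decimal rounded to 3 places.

PN ≈ 0.867

p₁ = P(outcome | exposed) = 434/4602 = 0.094307
p₀ = P(outcome | unexposed) = 12/955 = 0.012565
Under exogeneity and monotonicity, PN = (p₁ − p₀) / p₁.
PN = (0.094307 − 0.012565) / 0.094307 = 0.081741 / 0.094307 ≈ 0.8668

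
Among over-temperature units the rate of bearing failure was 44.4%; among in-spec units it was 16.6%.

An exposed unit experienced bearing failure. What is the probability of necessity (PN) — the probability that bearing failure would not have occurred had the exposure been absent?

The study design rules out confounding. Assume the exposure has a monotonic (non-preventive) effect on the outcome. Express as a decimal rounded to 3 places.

p₁ = 0.444, p₀ = 0.166.
Under exogeneity and monotonicity, PN = (p₁ − p₀) / p₁.
PN = (0.444 − 0.166) / 0.444 = 0.278 / 0.444 ≈ 0.6261

PN ≈ 0.626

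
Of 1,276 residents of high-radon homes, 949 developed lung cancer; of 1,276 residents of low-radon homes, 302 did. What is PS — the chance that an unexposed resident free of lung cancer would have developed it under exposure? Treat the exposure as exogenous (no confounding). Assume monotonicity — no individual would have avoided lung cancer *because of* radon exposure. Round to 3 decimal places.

PS ≈ 0.664

p₁ = P(outcome | exposed) = 949/1276 = 0.74373
p₀ = P(outcome | unexposed) = 302/1276 = 0.23668
Under exogeneity and monotonicity, PS = (p₁ − p₀) / (1 − p₀).
PS = (0.74373 − 0.23668) / (1 − 0.23668) = 0.50705 / 0.76332 ≈ 0.6643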